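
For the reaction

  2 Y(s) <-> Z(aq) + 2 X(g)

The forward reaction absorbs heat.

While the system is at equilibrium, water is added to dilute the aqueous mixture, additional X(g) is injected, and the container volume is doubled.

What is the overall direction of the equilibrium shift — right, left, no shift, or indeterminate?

Dilution lowers every aqueous concentration by the same factor. Δn_aq = 1 − 0 = +1, so the system shifts toward the side with more dissolved moles — to the right.
Adding X (g), a product, drives the reaction to the left.
Gas moles: reactants 0, products 2 (Δn_gas = +2). Expansion shifts the system toward the side with more moles of gas — to the right.
The individual effects push in opposite directions; without quantitative information the net direction cannot be determined.

cannot be determined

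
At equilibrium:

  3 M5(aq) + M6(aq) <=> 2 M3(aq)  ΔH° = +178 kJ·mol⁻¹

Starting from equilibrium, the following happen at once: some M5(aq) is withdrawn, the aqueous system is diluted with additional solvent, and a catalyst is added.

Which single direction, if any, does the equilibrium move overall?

left

Removing M5 (aq), a reactant, drives the reaction to the left.
Dilution lowers every aqueous concentration by the same factor. Δn_aq = 2 − 4 = -2, so the system shifts toward the side with more dissolved moles — to the left.
A catalyst speeds both forward and reverse rates equally; it changes neither Q nor K — no shift from this change.
Only the nonzero effect(s) matter; the net shift is to the left.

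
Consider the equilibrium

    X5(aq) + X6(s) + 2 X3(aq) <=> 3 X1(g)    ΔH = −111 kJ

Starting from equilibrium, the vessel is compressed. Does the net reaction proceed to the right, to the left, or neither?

Gas moles: reactants 0, products 3 (Δn_gas = +3). Compression shifts the system toward the side with fewer moles of gas — to the left.

left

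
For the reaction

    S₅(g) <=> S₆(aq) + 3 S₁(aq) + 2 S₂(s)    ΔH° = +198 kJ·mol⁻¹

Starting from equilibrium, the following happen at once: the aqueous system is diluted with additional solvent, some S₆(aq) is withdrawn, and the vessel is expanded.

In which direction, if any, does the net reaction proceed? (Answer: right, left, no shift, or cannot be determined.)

cannot be determined

Dilution lowers every aqueous concentration by the same factor. Δn_aq = 4 − 0 = +4, so the system shifts toward the side with more dissolved moles — to the right.
Removing S₆ (aq), a product, drives the reaction to the right.
Gas moles: reactants 1, products 0 (Δn_gas = -1). Expansion shifts the system toward the side with more moles of gas — to the left.
The individual effects push in opposite directions; without quantitative information the net direction cannot be determined.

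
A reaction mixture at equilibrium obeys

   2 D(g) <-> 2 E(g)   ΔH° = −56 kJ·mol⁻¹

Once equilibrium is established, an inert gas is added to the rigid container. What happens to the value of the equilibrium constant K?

The equilibrium constant depends only on temperature. This perturbation changes neither the position of equilibrium nor K.

unchanged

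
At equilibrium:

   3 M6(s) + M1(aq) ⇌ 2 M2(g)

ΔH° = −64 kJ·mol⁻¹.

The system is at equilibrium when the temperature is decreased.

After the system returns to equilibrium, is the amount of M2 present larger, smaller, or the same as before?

The forward reaction is exothermic. Lowering T favours the exothermic direction — shift to the right.
The net shift is to the right. M2 is a product, so its amount increases.

increases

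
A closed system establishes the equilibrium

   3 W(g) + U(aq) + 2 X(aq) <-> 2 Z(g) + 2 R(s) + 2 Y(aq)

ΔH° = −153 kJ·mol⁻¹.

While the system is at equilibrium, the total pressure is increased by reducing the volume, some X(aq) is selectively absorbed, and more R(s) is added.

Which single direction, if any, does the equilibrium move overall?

cannot be determined

Gas moles: reactants 3, products 2 (Δn_gas = -1). Compression shifts the system toward the side with fewer moles of gas — to the right.
Removing X (aq), a reactant, drives the reaction to the left.
R is a pure solid; its activity is 1 regardless of amount, so Q is unaffected — no shift from this change.
The individual effects push in opposite directions; without quantitative information the net direction cannot be determined.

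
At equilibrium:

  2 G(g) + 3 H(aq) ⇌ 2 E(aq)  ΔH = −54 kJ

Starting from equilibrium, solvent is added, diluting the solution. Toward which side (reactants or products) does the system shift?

Dilution lowers every aqueous concentration by the same factor. Δn_aq = 2 − 3 = -1, so the system shifts toward the side with more dissolved moles — to the left.

left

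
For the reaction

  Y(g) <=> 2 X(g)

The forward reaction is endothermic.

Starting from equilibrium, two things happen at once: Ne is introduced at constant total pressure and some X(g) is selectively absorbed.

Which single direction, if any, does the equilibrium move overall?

Adding inert gas at constant total pressure expands the volume and lowers every reacting partial pressure. With Δn_gas = 2 − 1 = +1, Q moves away from K toward the side with fewer gas moles, so the system shifts toward the side with more gas moles — to the right.
Removing X (g), a product, drives the reaction to the right.
All effects act in the same direction — net shift to the right.

right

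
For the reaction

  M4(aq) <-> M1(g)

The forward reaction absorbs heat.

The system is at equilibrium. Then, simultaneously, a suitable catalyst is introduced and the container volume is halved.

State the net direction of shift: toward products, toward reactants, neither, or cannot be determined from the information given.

left

A catalyst speeds both forward and reverse rates equally; it changes neither Q nor K — no shift from this change.
Gas moles: reactants 0, products 1 (Δn_gas = +1). Compression shifts the system toward the side with fewer moles of gas — to the left.
Only the nonzero effect(s) matter; the net shift is to the left.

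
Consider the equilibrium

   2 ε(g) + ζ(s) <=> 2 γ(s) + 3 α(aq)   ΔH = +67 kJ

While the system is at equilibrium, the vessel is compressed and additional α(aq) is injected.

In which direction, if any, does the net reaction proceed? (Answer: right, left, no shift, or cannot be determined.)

Gas moles: reactants 2, products 0 (Δn_gas = -2). Compression shifts the system toward the side with fewer moles of gas — to the right.
Adding α (aq), a product, drives the reaction to the left.
The individual effects push in opposite directions; without quantitative information the net direction cannot be determined.

cannot be determined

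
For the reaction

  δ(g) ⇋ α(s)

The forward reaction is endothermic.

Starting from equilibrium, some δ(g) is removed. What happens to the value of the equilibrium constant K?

unchanged

The equilibrium constant depends only on temperature. This perturbation may move the position of equilibrium, but since T is unchanged, K itself is unchanged.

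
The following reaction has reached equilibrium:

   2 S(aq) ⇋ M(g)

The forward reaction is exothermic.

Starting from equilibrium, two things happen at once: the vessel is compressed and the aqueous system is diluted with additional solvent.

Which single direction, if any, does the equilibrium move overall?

Gas moles: reactants 0, products 1 (Δn_gas = +1). Compression shifts the system toward the side with fewer moles of gas — to the left.
Dilution lowers every aqueous concentration by the same factor. Δn_aq = 0 − 2 = -2, so the system shifts toward the side with more dissolved moles — to the left.
All effects act in the same direction — net shift to the left.

left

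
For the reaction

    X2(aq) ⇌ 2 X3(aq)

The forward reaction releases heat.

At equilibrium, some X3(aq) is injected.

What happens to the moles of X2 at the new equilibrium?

Adding X3 (aq), a product, drives the reaction to the left.
The net shift is to the left. X2 is a reactant, so its amount increases.

increases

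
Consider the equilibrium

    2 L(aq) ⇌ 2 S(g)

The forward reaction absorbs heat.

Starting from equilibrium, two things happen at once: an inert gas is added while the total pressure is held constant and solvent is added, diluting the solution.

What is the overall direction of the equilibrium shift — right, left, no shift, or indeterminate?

Adding inert gas at constant total pressure expands the volume and lowers every reacting partial pressure. With Δn_gas = 2 − 0 = +2, Q moves away from K toward the side with fewer gas moles, so the system shifts toward the side with more gas moles — to the right.
Dilution lowers every aqueous concentration by the same factor. Δn_aq = 0 − 2 = -2, so the system shifts toward the side with more dissolved moles — to the left.
The individual effects push in opposite directions; without quantitative information the net direction cannot be determined.

cannot be determined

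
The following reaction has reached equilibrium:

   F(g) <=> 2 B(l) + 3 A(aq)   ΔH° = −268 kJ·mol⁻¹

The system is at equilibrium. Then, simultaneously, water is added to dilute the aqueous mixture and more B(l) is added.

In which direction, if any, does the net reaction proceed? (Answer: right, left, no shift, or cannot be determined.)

right

Dilution lowers every aqueous concentration by the same factor. Δn_aq = 3 − 0 = +3, so the system shifts toward the side with more dissolved moles — to the right.
B is a pure liquid; its activity is 1 regardless of amount, so Q is unaffected — no shift from this change.
Only the nonzero effect(s) matter; the net shift is to the right.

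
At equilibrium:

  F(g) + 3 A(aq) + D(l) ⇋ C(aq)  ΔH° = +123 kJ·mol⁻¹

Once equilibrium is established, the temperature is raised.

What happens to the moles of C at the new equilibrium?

The forward reaction is endothermic. Raising T favours the endothermic direction — shift to the right.
The net shift is to the right. C is a product, so its amount increases.

increases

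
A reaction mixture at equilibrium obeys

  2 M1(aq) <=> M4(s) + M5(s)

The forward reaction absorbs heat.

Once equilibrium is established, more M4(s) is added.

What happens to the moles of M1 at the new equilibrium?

unchanged

M4 is a pure solid; its activity is 1 regardless of amount, so Q is unaffected — no shift from this change.
No net shift occurs, so the amount of M1 is unchanged.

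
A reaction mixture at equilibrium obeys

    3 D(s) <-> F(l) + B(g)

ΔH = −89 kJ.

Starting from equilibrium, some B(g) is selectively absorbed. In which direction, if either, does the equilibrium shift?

Removing B (g), a product, drives the reaction to the right.

right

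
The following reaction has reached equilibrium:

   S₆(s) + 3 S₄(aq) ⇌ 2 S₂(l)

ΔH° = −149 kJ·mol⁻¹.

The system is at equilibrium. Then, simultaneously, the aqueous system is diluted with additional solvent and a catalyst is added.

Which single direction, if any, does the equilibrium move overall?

Dilution lowers every aqueous concentration by the same factor. Δn_aq = 0 − 3 = -3, so the system shifts toward the side with more dissolved moles — to the left.
A catalyst speeds both forward and reverse rates equally; it changes neither Q nor K — no shift from this change.
Only the nonzero effect(s) matter; the net shift is to the left.

left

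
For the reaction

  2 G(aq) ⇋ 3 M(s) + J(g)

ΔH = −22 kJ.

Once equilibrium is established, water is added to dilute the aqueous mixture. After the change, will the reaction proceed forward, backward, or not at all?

Dilution lowers every aqueous concentration by the same factor. Δn_aq = 0 − 2 = -2, so the system shifts toward the side with more dissolved moles — to the left.

left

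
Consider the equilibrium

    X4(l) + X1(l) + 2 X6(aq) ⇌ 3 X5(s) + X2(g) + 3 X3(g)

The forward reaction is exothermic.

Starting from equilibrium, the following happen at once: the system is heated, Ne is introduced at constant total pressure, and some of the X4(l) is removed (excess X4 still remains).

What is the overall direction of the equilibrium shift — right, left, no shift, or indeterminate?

The forward reaction is exothermic. Raising T favours the endothermic direction — shift to the left.
Adding inert gas at constant total pressure expands the volume and lowers every reacting partial pressure. With Δn_gas = 4 − 0 = +4, Q moves away from K toward the side with fewer gas moles, so the system shifts toward the side with more gas moles — to the right.
X4 is a pure liquid; its activity is 1 regardless of amount, so Q is unaffected — no shift from this change.
The individual effects push in opposite directions; without quantitative information the net direction cannot be determined.

cannot be determined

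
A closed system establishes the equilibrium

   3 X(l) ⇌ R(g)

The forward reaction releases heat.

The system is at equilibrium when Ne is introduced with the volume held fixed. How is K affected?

unchanged

The equilibrium constant depends only on temperature. This perturbation changes neither the position of equilibrium nor K.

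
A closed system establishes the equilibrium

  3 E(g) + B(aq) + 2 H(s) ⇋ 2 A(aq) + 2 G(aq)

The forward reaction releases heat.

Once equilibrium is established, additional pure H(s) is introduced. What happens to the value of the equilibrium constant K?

The equilibrium constant depends only on temperature. This perturbation changes neither the position of equilibrium nor K.

unchanged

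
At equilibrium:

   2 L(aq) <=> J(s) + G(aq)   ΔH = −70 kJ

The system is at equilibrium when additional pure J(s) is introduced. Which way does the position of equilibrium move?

no shift

J is a pure solid; its activity is 1 regardless of amount, so Q is unaffected — no shift from this change.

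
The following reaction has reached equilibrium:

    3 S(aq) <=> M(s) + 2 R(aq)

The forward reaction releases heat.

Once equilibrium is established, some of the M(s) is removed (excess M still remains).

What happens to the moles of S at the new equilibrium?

unchanged

M is a pure solid; its activity is 1 regardless of amount, so Q is unaffected — no shift from this change.
No net shift occurs, so the amount of S is unchanged.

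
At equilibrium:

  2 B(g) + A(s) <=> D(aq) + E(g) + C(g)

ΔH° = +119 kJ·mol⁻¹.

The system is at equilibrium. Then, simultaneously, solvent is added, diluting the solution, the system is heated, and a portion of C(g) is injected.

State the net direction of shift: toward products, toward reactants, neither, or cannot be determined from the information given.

cannot be determined

Dilution lowers every aqueous concentration by the same factor. Δn_aq = 1 − 0 = +1, so the system shifts toward the side with more dissolved moles — to the right.
The forward reaction is endothermic. Raising T favours the endothermic direction — shift to the right.
Adding C (g), a product, drives the reaction to the left.
The individual effects push in opposite directions; without quantitative information the net direction cannot be determined.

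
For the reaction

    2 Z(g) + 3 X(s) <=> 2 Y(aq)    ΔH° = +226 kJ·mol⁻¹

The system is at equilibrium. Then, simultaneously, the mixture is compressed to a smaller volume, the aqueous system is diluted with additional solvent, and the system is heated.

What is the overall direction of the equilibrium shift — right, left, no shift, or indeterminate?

right

Gas moles: reactants 2, products 0 (Δn_gas = -2). Compression shifts the system toward the side with fewer moles of gas — to the right.
Dilution lowers every aqueous concentration by the same factor. Δn_aq = 2 − 0 = +2, so the system shifts toward the side with more dissolved moles — to the right.
The forward reaction is endothermic. Raising T favours the endothermic direction — shift to the right.
All effects act in the same direction — net shift to the right.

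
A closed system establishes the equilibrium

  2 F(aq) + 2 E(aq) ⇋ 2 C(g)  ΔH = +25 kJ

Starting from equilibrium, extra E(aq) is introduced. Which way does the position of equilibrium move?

right

Adding E (aq), a reactant, drives the reaction to the right.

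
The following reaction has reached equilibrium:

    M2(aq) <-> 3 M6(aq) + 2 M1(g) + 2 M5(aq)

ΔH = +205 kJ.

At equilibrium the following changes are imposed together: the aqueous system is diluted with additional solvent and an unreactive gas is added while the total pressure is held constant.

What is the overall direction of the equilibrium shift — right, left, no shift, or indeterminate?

Dilution lowers every aqueous concentration by the same factor. Δn_aq = 5 − 1 = +4, so the system shifts toward the side with more dissolved moles — to the right.
Adding inert gas at constant total pressure expands the volume and lowers every reacting partial pressure. With Δn_gas = 2 − 0 = +2, Q moves away from K toward the side with fewer gas moles, so the system shifts toward the side with more gas moles — to the right.
All effects act in the same direction — net shift to the right.

right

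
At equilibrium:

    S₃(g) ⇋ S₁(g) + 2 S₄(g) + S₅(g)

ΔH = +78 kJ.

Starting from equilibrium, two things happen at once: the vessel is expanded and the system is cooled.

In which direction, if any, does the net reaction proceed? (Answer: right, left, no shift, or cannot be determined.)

Gas moles: reactants 1, products 4 (Δn_gas = +3). Expansion shifts the system toward the side with more moles of gas — to the right.
The forward reaction is endothermic. Lowering T favours the exothermic direction — shift to the left.
The individual effects push in opposite directions; without quantitative information the net direction cannot be determined.

cannot be determined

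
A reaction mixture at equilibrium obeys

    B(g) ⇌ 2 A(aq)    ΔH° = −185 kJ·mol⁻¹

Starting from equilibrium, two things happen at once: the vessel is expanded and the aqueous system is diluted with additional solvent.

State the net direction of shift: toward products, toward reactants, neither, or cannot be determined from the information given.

Gas moles: reactants 1, products 0 (Δn_gas = -1). Expansion shifts the system toward the side with more moles of gas — to the left.
Dilution lowers every aqueous concentration by the same factor. Δn_aq = 2 − 0 = +2, so the system shifts toward the side with more dissolved moles — to the right.
The individual effects push in opposite directions; without quantitative information the net direction cannot be determined.

cannot be determined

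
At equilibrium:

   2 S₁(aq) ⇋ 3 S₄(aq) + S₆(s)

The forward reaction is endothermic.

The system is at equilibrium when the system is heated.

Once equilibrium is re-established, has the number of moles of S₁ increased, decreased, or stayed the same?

The forward reaction is endothermic. Raising T favours the endothermic direction — shift to the right.
The net shift is to the right. S₁ is a reactant, so its amount decreases.

decreases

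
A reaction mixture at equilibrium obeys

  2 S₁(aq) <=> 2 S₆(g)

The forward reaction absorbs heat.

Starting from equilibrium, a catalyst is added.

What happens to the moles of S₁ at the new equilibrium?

A catalyst speeds both forward and reverse rates equally; it changes neither Q nor K — no shift from this change.
No net shift occurs, so the amount of S₁ is unchanged.

unchanged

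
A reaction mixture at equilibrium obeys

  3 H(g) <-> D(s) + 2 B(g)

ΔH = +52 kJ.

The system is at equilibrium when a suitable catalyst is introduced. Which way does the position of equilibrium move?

no shift

A catalyst speeds both forward and reverse rates equally; it changes neither Q nor K — no shift from this change.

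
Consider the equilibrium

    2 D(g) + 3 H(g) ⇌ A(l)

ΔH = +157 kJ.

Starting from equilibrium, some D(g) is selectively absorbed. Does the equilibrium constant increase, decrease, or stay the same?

unchanged

The equilibrium constant depends only on temperature. This perturbation may move the position of equilibrium, but since T is unchanged, K itself is unchanged.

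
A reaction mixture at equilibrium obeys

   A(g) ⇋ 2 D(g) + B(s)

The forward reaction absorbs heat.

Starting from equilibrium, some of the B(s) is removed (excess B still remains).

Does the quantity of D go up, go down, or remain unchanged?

unchanged

B is a pure solid; its activity is 1 regardless of amount, so Q is unaffected — no shift from this change.
No net shift occurs, so the amount of D is unchanged.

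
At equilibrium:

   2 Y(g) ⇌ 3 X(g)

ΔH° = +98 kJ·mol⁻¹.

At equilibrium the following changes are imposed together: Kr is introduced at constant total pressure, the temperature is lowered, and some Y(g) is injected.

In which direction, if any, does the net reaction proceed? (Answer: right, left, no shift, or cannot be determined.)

Adding inert gas at constant total pressure expands the volume and lowers every reacting partial pressure. With Δn_gas = 3 − 2 = +1, Q moves away from K toward the side with fewer gas moles, so the system shifts toward the side with more gas moles — to the right.
The forward reaction is endothermic. Lowering T favours the exothermic direction — shift to the left.
Adding Y (g), a reactant, drives the reaction to the right.
The individual effects push in opposite directions; without quantitative information the net direction cannot be determined.

cannot be determined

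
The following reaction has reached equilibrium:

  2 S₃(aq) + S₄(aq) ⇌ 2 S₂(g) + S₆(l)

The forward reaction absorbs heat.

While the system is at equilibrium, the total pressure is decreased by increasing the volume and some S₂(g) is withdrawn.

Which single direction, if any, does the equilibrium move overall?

Gas moles: reactants 0, products 2 (Δn_gas = +2). Expansion shifts the system toward the side with more moles of gas — to the right.
Removing S₂ (g), a product, drives the reaction to the right.
All effects act in the same direction — net shift to the right.

right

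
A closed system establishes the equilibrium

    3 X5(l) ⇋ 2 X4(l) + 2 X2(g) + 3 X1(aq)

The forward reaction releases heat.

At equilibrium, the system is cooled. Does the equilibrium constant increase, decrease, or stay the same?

K depends on temperature via the van 't Hoff relation. The forward reaction is exothermic, so lowering T increases K.

increases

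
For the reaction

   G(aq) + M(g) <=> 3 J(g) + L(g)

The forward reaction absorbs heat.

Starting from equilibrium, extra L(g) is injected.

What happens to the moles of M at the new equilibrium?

increases

Adding L (g), a product, drives the reaction to the left.
The net shift is to the left. M is a reactant, so its amount increases.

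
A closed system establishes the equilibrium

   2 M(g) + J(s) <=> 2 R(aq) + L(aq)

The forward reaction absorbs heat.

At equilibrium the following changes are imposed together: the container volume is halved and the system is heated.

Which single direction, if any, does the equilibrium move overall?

Gas moles: reactants 2, products 0 (Δn_gas = -2). Compression shifts the system toward the side with fewer moles of gas — to the right.
The forward reaction is endothermic. Raising T favours the endothermic direction — shift to the right.
All effects act in the same direction — net shift to the right.

right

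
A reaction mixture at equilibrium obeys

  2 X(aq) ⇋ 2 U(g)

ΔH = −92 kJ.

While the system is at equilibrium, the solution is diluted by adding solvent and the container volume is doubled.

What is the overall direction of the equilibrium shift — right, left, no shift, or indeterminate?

cannot be determined

Dilution lowers every aqueous concentration by the same factor. Δn_aq = 0 − 2 = -2, so the system shifts toward the side with more dissolved moles — to the left.
Gas moles: reactants 0, products 2 (Δn_gas = +2). Expansion shifts the system toward the side with more moles of gas — to the right.
The individual effects push in opposite directions; without quantitative information the net direction cannot be determined.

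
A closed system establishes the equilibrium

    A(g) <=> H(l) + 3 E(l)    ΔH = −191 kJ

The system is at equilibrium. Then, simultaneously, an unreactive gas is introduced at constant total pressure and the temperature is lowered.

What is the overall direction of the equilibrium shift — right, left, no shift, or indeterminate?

Adding inert gas at constant total pressure expands the volume and lowers every reacting partial pressure. With Δn_gas = 0 − 1 = -1, Q moves away from K toward the side with fewer gas moles, so the system shifts toward the side with more gas moles — to the left.
The forward reaction is exothermic. Lowering T favours the exothermic direction — shift to the right.
The individual effects push in opposite directions; without quantitative information the net direction cannot be determined.

cannot be determined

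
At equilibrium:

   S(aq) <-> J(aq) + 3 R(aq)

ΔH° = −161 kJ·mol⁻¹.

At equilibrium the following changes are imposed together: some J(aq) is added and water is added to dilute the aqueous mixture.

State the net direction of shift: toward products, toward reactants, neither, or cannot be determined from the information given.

Adding J (aq), a product, drives the reaction to the left.
Dilution lowers every aqueous concentration by the same factor. Δn_aq = 4 − 1 = +3, so the system shifts toward the side with more dissolved moles — to the right.
The individual effects push in opposite directions; without quantitative information the net direction cannot be determined.

cannot be determined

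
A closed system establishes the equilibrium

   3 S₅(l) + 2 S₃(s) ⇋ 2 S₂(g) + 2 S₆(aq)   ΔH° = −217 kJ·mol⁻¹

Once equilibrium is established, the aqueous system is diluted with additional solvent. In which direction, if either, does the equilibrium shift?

Dilution lowers every aqueous concentration by the same factor. Δn_aq = 2 − 0 = +2, so the system shifts toward the side with more dissolved moles — to the right.

right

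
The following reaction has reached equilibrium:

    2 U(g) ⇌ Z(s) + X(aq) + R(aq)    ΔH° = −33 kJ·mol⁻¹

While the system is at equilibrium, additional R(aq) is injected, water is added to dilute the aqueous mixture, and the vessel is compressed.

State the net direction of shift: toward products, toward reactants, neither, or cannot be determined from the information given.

cannot be determined

Adding R (aq), a product, drives the reaction to the left.
Dilution lowers every aqueous concentration by the same factor. Δn_aq = 2 − 0 = +2, so the system shifts toward the side with more dissolved moles — to the right.
Gas moles: reactants 2, products 0 (Δn_gas = -2). Compression shifts the system toward the side with fewer moles of gas — to the right.
The individual effects push in opposite directions; without quantitative information the net direction cannot be determined.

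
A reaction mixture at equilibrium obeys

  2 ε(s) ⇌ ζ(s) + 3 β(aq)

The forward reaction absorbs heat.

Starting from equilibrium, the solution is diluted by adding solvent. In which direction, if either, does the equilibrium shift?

Dilution lowers every aqueous concentration by the same factor. Δn_aq = 3 − 0 = +3, so the system shifts toward the side with more dissolved moles — to the right.

right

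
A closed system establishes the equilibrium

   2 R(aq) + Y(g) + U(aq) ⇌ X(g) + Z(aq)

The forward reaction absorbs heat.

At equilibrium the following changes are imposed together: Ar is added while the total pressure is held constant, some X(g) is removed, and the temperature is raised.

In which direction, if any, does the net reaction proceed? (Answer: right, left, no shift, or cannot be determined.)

Adding inert gas at constant total pressure expands the volume, scaling every reacting partial pressure by the same factor. Δn_gas = 1 − 1 = 0, so Q is unchanged — no shift.
Removing X (g), a product, drives the reaction to the right.
The forward reaction is endothermic. Raising T favours the endothermic direction — shift to the right.
Only the nonzero effect(s) matter; the net shift is to the right.

right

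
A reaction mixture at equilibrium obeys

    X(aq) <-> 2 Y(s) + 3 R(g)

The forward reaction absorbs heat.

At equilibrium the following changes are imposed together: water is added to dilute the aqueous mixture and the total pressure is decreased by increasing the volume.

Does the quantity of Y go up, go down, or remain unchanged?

Dilution lowers every aqueous concentration by the same factor. Δn_aq = 0 − 1 = -1, so the system shifts toward the side with more dissolved moles — to the left.
Gas moles: reactants 0, products 3 (Δn_gas = +3). Expansion shifts the system toward the side with more moles of gas — to the right.
The two effects oppose each other, so the net shift — and hence the change in Y — cannot be determined from the given information.

cannot be determined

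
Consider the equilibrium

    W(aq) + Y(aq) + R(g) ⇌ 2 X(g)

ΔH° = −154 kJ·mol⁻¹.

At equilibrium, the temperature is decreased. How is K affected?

increases

K depends on temperature via the van 't Hoff relation. The forward reaction is exothermic, so lowering T increases K.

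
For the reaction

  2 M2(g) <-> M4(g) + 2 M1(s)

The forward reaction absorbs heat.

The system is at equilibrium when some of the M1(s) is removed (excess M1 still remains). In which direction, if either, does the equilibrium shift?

M1 is a pure solid; its activity is 1 regardless of amount, so Q is unaffected — no shift from this change.

no shift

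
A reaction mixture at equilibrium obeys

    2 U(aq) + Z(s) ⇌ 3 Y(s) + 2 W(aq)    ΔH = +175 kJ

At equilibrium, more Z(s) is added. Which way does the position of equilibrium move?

Z is a pure solid; its activity is 1 regardless of amount, so Q is unaffected — no shift from this change.

no shift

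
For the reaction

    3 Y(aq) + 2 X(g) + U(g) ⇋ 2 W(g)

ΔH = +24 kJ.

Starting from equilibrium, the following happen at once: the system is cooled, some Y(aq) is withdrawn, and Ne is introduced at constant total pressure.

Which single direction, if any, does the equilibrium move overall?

left

The forward reaction is endothermic. Lowering T favours the exothermic direction — shift to the left.
Removing Y (aq), a reactant, drives the reaction to the left.
Adding inert gas at constant total pressure expands the volume and lowers every reacting partial pressure. With Δn_gas = 2 − 3 = -1, Q moves away from K toward the side with fewer gas moles, so the system shifts toward the side with more gas moles — to the left.
All effects act in the same direction — net shift to the left.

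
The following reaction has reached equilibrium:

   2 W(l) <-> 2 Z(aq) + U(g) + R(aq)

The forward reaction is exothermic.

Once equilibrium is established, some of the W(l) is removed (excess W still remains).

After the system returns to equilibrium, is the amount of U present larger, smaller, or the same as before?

unchanged

W is a pure liquid; its activity is 1 regardless of amount, so Q is unaffected — no shift from this change.
No net shift occurs, so the amount of U is unchanged.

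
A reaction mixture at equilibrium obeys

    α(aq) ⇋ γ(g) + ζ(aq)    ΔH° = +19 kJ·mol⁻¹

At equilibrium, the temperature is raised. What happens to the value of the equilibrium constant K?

increases

K depends on temperature via the van 't Hoff relation. The forward reaction is endothermic, so raising T increases K.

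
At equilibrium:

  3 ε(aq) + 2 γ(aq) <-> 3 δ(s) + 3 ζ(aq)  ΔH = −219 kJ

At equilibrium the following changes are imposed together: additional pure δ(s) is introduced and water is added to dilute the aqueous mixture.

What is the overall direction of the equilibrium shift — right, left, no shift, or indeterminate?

left

δ is a pure solid; its activity is 1 regardless of amount, so Q is unaffected — no shift from this change.
Dilution lowers every aqueous concentration by the same factor. Δn_aq = 3 − 5 = -2, so the system shifts toward the side with more dissolved moles — to the left.
Only the nonzero effect(s) matter; the net shift is to the left.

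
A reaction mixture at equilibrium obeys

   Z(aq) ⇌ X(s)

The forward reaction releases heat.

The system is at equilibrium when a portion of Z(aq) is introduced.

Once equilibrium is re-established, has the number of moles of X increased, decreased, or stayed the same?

increases

Adding Z (aq), a reactant, drives the reaction to the right.
The net shift is to the right. X is a product, so its amount increases.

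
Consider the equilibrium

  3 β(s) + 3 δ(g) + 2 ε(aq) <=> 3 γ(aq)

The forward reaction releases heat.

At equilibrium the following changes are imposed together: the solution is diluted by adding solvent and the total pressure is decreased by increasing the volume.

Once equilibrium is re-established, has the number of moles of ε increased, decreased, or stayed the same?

cannot be determined

Dilution lowers every aqueous concentration by the same factor. Δn_aq = 3 − 2 = +1, so the system shifts toward the side with more dissolved moles — to the right.
Gas moles: reactants 3, products 0 (Δn_gas = -3). Expansion shifts the system toward the side with more moles of gas — to the left.
The two effects oppose each other, so the net shift — and hence the change in ε — cannot be determined from the given information.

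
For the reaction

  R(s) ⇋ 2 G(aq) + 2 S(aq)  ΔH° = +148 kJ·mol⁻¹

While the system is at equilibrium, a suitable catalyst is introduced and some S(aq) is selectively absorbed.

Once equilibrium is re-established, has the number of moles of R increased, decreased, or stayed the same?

decreases

A catalyst speeds both forward and reverse rates equally; it changes neither Q nor K — no shift from this change.
Removing S (aq), a product, drives the reaction to the right.
The net shift is to the right. R is a reactant, so its amount decreases.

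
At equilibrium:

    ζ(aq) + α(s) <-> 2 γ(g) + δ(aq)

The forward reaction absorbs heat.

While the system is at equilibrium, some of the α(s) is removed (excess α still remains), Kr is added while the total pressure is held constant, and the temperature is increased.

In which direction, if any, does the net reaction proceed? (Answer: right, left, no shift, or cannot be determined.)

right

α is a pure solid; its activity is 1 regardless of amount, so Q is unaffected — no shift from this change.
Adding inert gas at constant total pressure expands the volume and lowers every reacting partial pressure. With Δn_gas = 2 − 0 = +2, Q moves away from K toward the side with fewer gas moles, so the system shifts toward the side with more gas moles — to the right.
The forward reaction is endothermic. Raising T favours the endothermic direction — shift to the right.
Only the nonzero effect(s) matter; the net shift is to the right.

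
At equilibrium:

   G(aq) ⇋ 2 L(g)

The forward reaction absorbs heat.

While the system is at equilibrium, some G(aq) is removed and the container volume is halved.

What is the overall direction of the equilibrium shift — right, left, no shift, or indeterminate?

Removing G (aq), a reactant, drives the reaction to the left.
Gas moles: reactants 0, products 2 (Δn_gas = +2). Compression shifts the system toward the side with fewer moles of gas — to the left.
All effects act in the same direction — net shift to the left.

left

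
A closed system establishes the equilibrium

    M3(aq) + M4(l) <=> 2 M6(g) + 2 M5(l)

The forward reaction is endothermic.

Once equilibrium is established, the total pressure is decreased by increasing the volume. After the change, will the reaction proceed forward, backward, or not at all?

right

Gas moles: reactants 0, products 2 (Δn_gas = +2). Expansion shifts the system toward the side with more moles of gas — to the right.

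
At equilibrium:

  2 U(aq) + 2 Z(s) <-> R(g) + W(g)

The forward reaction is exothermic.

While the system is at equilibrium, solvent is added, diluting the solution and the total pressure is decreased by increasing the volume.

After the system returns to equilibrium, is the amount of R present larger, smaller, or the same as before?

Dilution lowers every aqueous concentration by the same factor. Δn_aq = 0 − 2 = -2, so the system shifts toward the side with more dissolved moles — to the left.
Gas moles: reactants 0, products 2 (Δn_gas = +2). Expansion shifts the system toward the side with more moles of gas — to the right.
The two effects oppose each other, so the net shift — and hence the change in R — cannot be determined from the given information.

cannot be determined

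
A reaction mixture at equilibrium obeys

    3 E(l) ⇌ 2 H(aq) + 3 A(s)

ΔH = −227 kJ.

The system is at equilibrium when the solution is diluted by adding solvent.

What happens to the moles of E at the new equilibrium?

decreases

Dilution lowers every aqueous concentration by the same factor. Δn_aq = 2 − 0 = +2, so the system shifts toward the side with more dissolved moles — to the right.
The net shift is to the right. E is a reactant, so its amount decreases.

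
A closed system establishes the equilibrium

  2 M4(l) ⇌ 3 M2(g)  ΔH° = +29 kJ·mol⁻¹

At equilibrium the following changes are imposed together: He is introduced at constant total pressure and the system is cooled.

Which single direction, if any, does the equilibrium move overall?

Adding inert gas at constant total pressure expands the volume and lowers every reacting partial pressure. With Δn_gas = 3 − 0 = +3, Q moves away from K toward the side with fewer gas moles, so the system shifts toward the side with more gas moles — to the right.
The forward reaction is endothermic. Lowering T favours the exothermic direction — shift to the left.
The individual effects push in opposite directions; without quantitative information the net direction cannot be determined.

cannot be determined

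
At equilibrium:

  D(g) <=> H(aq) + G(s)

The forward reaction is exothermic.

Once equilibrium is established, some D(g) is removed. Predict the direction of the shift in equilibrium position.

Removing D (g), a reactant, drives the reaction to the left.

left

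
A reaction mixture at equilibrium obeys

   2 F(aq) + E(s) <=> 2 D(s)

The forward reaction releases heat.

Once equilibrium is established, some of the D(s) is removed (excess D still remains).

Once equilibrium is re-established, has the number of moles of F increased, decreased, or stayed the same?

D is a pure solid; its activity is 1 regardless of amount, so Q is unaffected — no shift from this change.
No net shift occurs, so the amount of F is unchanged.

unchanged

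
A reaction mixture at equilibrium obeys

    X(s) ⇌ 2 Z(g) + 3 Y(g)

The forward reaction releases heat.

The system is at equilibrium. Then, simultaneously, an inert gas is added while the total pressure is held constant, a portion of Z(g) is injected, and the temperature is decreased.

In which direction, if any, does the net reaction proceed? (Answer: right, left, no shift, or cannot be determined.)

cannot be determined

Adding inert gas at constant total pressure expands the volume and lowers every reacting partial pressure. With Δn_gas = 5 − 0 = +5, Q moves away from K toward the side with fewer gas moles, so the system shifts toward the side with more gas moles — to the right.
Adding Z (g), a product, drives the reaction to the left.
The forward reaction is exothermic. Lowering T favours the exothermic direction — shift to the right.
The individual effects push in opposite directions; without quantitative information the net direction cannot be determined.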